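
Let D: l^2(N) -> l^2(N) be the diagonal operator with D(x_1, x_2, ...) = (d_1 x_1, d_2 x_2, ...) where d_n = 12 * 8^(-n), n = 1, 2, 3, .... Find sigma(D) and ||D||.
sigma(D) = {12 * 8^(-n) : n ≥ 1} ∪ {0}; ||D|| = 3/2

A bounded diagonal operator on l^2 with diagonal entries d_n has spectrum equal to the closure of {d_n : n ≥ 1}: every d_n is an eigenvalue (with eigenvector e_n), so {d_n} ⊂ sigma(D); the spectrum is closed, so its closure is too; and for lambda not in the closure, (D - lambda I) has bounded inverse (the diagonal entries 1/(d_n - lambda) are bounded). For our sequence d_n = 12 * 8^(-n), n = 1, 2, 3, ...:
  - {d_n} = {12 * 8^(-n) : n ≥ 1}; the only limit point is 0
  - closure = {12 * 8^(-n) : n ≥ 1} ∪ {0}
For the norm: a diagonal operator has ||D|| = sup_n |d_n|. Here d_n = 12 * 8^(-n) is positive and decreasing, so sup_n |d_n| = d_1 = 12/8 = 3/2. So ||D|| = 3/2.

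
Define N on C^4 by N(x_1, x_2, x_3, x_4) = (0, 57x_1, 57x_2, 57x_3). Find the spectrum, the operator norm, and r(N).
sigma(N) = {0}; ||N|| = 57; r(N) = 0. (N is nilpotent with N^4 = 0.)

On C^4, N is a strictly lower-triangular matrix with 57 on the subdiagonal and zeros elsewhere, so its characteristic polynomial is lambda^4 and every eigenvalue is 0: sigma(N) = {0}. For the operator norm, N e_i = 57e_{i+1} for i = 1, ..., 3 and N e_4 = 0, so the singular values of N are 57 (with multiplicity 3) and 0; hence ||N|| = 57. The spectral radius r(N) = max|lambda| = 0. Note ||N|| > r(N) — characteristic of non-normal nilpotent operators. Indeed N^4 = 0.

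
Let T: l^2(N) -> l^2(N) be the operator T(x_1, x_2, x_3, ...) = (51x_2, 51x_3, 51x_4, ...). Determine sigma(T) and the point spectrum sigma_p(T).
sigma(T) = closed disk {z in C : |z| ≤ 51}; sigma_p(T) = open disk {z in C : |z| < 51}

Note T = 51·V where V is the unit left shift (V x)_k = x_{k+1}; so sigma(T) = 51·sigma(V) and ||T|| = 51||V||. ||T x||^2 = 2601sum_{k≥2} |x_k|^2 ≤ 2601||x||^2, with equality on {x : x_1 = 0}, so ||T|| = 51. For any lambda with |lambda| < 51, set r = lambda/51 (|r| < 1); the vector x = (1, r, r^2, ...) is in l^2 and satisfies T x = 51(r, r^2, ...) = lambda x, so lambda is an eigenvalue. On the boundary |lambda| = 51 the geometric series diverges, so no l^2 eigenvector exists, but these lambda lie in the approximate point spectrum. Hence sigma(T) is the closed disk of radius 51 and sigma_p(T) is the open disk.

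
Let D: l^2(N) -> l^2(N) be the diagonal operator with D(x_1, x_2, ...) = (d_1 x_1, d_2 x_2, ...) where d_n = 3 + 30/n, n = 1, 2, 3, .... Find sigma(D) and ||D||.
sigma(D) = {3 + 30/n : n ≥ 1} ∪ {3}; ||D|| = 33

A bounded diagonal operator on l^2 with diagonal entries d_n has spectrum equal to the closure of {d_n : n ≥ 1}: every d_n is an eigenvalue (with eigenvector e_n), so {d_n} ⊂ sigma(D); the spectrum is closed, so its closure is too; and for lambda not in the closure, (D - lambda I) has bounded inverse (the diagonal entries 1/(d_n - lambda) are bounded). For our sequence d_n = 3 + 30/n, n = 1, 2, 3, ...:
  - {d_n} = {3 + 30/n : n ≥ 1}; the only limit point is 3
  - closure = {3 + 30/n : n ≥ 1} ∪ {3}
For the norm: a diagonal operator has ||D|| = sup_n |d_n|. Here d_n = 3 + 30/n is positive and decreasing, so sup_n |d_n| = d_1 = 3 + 30 = 33. So ||D|| = 33.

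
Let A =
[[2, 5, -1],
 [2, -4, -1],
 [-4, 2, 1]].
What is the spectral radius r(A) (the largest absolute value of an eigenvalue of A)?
r(A) ≈ 4.8013

The eigenvalues of A are the roots of its characteristic polynomial. With M = A (coefficients from the trace, the sum of principal 2x2 minors, and det A):
  p(λ) = det(λ I - M) = λ^3 + λ^2 - 22λ - 18.
No integer candidate from the rational root theorem (±divisors of 18) is a root, so the roots are irrational. The cubic discriminant is Δ = 41528 > 0, so there are three distinct real roots. p(-5) = -8 and p(-4) = 22 have opposite signs, so a root lies in (-5, -4); Newton's method refines it to λ ≈ -4.8013. p(-1) = 4 and p(0) = -18 have opposite signs, so a root lies in (-1, 0); Newton's method refines it to λ ≈ -0.8126. p(4) = -26 and p(5) = 22 have opposite signs, so a root lies in (4, 5); Newton's method refines it to λ ≈ 4.6138. Check (Vieta): the three roots sum to -1, matching tr M = -1.
Thus the eigenvalues (to 4 decimals) are -4.8013 (modulus 4.8013); -0.8126 (modulus 0.8126); 4.6138 (modulus 4.6138). The spectral radius is the largest modulus: r(A) ≈ 4.8013. (Cross-check: r(A) ≤ ||A||_2 ≈ 6.842; equality holds whenever A is normal, though it can also hold for some non-normal A.)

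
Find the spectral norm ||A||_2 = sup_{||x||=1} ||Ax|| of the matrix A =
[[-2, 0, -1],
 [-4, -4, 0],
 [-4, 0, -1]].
||A||_2 ≈ 6.7457 (= sqrt(largest eigenvalue of A^T A))

||A||_2 = sigma_max(A) = sqrt(lambda_max(A^T A)). Form the symmetric matrix M = A^T A =
[[36, 16, 6],
 [16, 16, 0],
 [6, 0, 2]].
Its characteristic polynomial (trace, sum of principal 2x2 minors, determinant of M give the coefficients) is
  p(λ) = det(λ I - M) = λ^3 - 54λ^2 + 388λ - 64.
No integer candidate from the rational root theorem (±divisors of 64) is a root, so the roots are irrational. The cubic discriminant is Δ = 189057344 > 0, so there are three distinct real roots. p(0) = -64 and p(1) = 271 have opposite signs, so a root lies in (0, 1); Newton's method refines it to λ ≈ 0.1689. p(8) = 96 and p(9) = -217 have opposite signs, so a root lies in (8, 9); Newton's method refines it to λ ≈ 8.3269. p(45) = -829 and p(46) = 856 have opposite signs, so a root lies in (45, 46); Newton's method refines it to λ ≈ 45.5042. Check (Vieta): the three roots sum to 54, matching tr M = 54.
So the eigenvalues of A^T A are ≈ 0.1689, 8.3269, 45.5042 (all ≥ 0, as they must be for A^T A). The largest is λ_max ≈ 45.5042, hence ||A||_2 = sqrt(λ_max) ≈ 6.7457.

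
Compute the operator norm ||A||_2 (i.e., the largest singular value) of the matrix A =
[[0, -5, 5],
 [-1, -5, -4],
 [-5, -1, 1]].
||A||_2 ≈ 7.5445 (= sqrt(largest eigenvalue of A^T A))

||A||_2 = sigma_max(A) = sqrt(lambda_max(A^T A)). Form the symmetric matrix M = A^T A =
[[26, 10, -1],
 [10, 51, -6],
 [-1, -6, 42]].
Its characteristic polynomial (trace, sum of principal 2x2 minors, determinant of M give the coefficients) is
  p(λ) = det(λ I - M) = λ^3 - 119λ^2 + 4423λ - 50625.
No integer candidate from the rational root theorem (±divisors of 50625) is a root, so the roots are irrational. The cubic discriminant is Δ = 105144576 > 0, so there are three distinct real roots. p(22) = -267 and p(23) = 320 have opposite signs, so a root lies in (22, 23); Newton's method refines it to λ ≈ 22.4333. p(39) = 192 and p(40) = -105 have opposite signs, so a root lies in (39, 40); Newton's method refines it to λ ≈ 39.6467. p(56) = -505 and p(57) = 48 have opposite signs, so a root lies in (56, 57); Newton's method refines it to λ ≈ 56.92. Check (Vieta): the three roots sum to 119, matching tr M = 119.
So the eigenvalues of A^T A are ≈ 22.4333, 39.6467, 56.92 (all ≥ 0, as they must be for A^T A). The largest is λ_max ≈ 56.92, hence ||A||_2 = sqrt(λ_max) ≈ 7.5445.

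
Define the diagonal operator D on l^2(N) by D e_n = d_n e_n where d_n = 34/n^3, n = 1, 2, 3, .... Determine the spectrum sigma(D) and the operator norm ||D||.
sigma(D) = {34/n^3 : n ≥ 1} ∪ {0}; ||D|| = 34

A bounded diagonal operator on l^2 with diagonal entries d_n has spectrum equal to the closure of {d_n : n ≥ 1}: every d_n is an eigenvalue (with eigenvector e_n), so {d_n} ⊂ sigma(D); the spectrum is closed, so its closure is too; and for lambda not in the closure, (D - lambda I) has bounded inverse (the diagonal entries 1/(d_n - lambda) are bounded). For our sequence d_n = 34/n^3, n = 1, 2, 3, ...:
  - {d_n} = {34/n^3 : n ≥ 1}; the only limit point is 0
  - closure = {34/n^3 : n ≥ 1} ∪ {0}
For the norm: a diagonal operator has ||D|| = sup_n |d_n|. Here d_n = 34/n^3 is positive and decreasing, so sup_n |d_n| = d_1 = 34. So ||D|| = 34.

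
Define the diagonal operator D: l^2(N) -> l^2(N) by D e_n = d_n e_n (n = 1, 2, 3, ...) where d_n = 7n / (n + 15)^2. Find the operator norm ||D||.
||D|| = 7/60 (attained at n = 15)

For D diagonal, ||D|| = sup_n |d_n|. Treat f(x) = 7x / (x + 15)^2 for real x > 0. By the quotient rule, f'(x) = 7(15 - x)/(x + 15)^3, which is positive for x < 15 and negative for x > 15. So f has a unique maximum at x = 15, and since 15 is a positive integer, the supremum over n ≥ 1 is attained at n = 15: d_15 = 7·15/(15 + 15)^2 = 7·15/900 = 7/60. Hence ||D|| = 7/60.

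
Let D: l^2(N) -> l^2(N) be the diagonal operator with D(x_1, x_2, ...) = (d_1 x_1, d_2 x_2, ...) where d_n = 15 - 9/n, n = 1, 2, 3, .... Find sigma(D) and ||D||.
sigma(D) = {15 - 9/n : n ≥ 1} ∪ {15}; ||D|| = 15

A bounded diagonal operator on l^2 with diagonal entries d_n has spectrum equal to the closure of {d_n : n ≥ 1}: every d_n is an eigenvalue (with eigenvector e_n), so {d_n} ⊂ sigma(D); the spectrum is closed, so its closure is too; and for lambda not in the closure, (D - lambda I) has bounded inverse (the diagonal entries 1/(d_n - lambda) are bounded). For our sequence d_n = 15 - 9/n, n = 1, 2, 3, ...:
  - {d_n} = {15 - 9/n : n ≥ 1}; the only limit point is 15
  - closure = {15 - 9/n : n ≥ 1} ∪ {15}
For the norm: a diagonal operator has ||D|| = sup_n |d_n|. Here d_n = 15 - 9/n increases monotonically from d_1 = 6 toward 15, with all terms in [6, 15); so sup_n |d_n| = 15 (the supremum is the limit, not attained). So ||D|| = 15.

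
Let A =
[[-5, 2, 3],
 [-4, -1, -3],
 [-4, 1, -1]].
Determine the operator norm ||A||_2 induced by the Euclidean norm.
||A||_2 ≈ 7.6745 (= sqrt(largest eigenvalue of A^T A))

||A||_2 = sigma_max(A) = sqrt(lambda_max(A^T A)). Form the symmetric matrix M = A^T A =
[[57, -10, 1],
 [-10, 6, 8],
 [1, 8, 19]].
Its characteristic polynomial (trace, sum of principal 2x2 minors, determinant of M give the coefficients) is
  p(λ) = det(λ I - M) = λ^3 - 82λ^2 + 1374λ - 784.
No integer candidate from the rational root theorem (±divisors of 784) is a root, so the roots are irrational. The cubic discriminant is Δ = 2162596784 > 0, so there are three distinct real roots. p(0) = -784 and p(1) = 509 have opposite signs, so a root lies in (0, 1); Newton's method refines it to λ ≈ 0.5913. p(22) = 404 and p(23) = -393 have opposite signs, so a root lies in (22, 23); Newton's method refines it to λ ≈ 22.5114. p(58) = -1828 and p(59) = 219 have opposite signs, so a root lies in (58, 59); Newton's method refines it to λ ≈ 58.8972. Check (Vieta): the three roots sum to 82, matching tr M = 82.
So the eigenvalues of A^T A are ≈ 0.5913, 22.5114, 58.8972 (all ≥ 0, as they must be for A^T A). The largest is λ_max ≈ 58.8972, hence ||A||_2 = sqrt(λ_max) ≈ 7.6745.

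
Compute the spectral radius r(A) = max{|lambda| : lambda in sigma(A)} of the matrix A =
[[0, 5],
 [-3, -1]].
r(A) = sqrt(15) ≈ 3.873

The eigenvalues of A are the roots of its characteristic polynomial. With M = A (coefficients from the trace and determinant):
  p(λ) = det(λ I - M) = λ^2 + λ + 15.
For λ^2 + λ + 15 the discriminant is -59. It is negative, so the roots are the complex-conjugate pair λ = -1/2 ± (sqrt(59)/2) i ≈ -0.5 ± 3.8406i. For a conjugate pair the product of the roots equals the constant term, so |λ|^2 = 15 and |λ| = sqrt(15) ≈ 3.873.
Thus the eigenvalues (to 4 decimals) are -0.5 ± 3.8406i (modulus 3.873). The spectral radius is the largest modulus: r(A) = sqrt(15) ≈ 3.873. (Cross-check: r(A) ≤ ||A||_2 ≈ 5.1492; equality holds whenever A is normal, though it can also hold for some non-normal A.)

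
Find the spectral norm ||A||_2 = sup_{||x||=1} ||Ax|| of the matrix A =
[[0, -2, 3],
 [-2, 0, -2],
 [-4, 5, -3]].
||A||_2 ≈ 7.8925 (= sqrt(largest eigenvalue of A^T A))

||A||_2 = sigma_max(A) = sqrt(lambda_max(A^T A)). Form the symmetric matrix M = A^T A =
[[20, -20, 16],
 [-20, 29, -21],
 [16, -21, 22]].
Its characteristic polynomial (trace, sum of principal 2x2 minors, determinant of M give the coefficients) is
  p(λ) = det(λ I - M) = λ^3 - 71λ^2 + 561λ - 1156.
No integer candidate from the rational root theorem (±divisors of 1156) is a root, so the roots are irrational. The cubic discriminant is Δ = 18016549 > 0, so there are three distinct real roots. p(3) = -85 and p(4) = 16 have opposite signs, so a root lies in (3, 4); Newton's method refines it to λ ≈ 3.7217. p(4) = 16 and p(5) = -1 have opposite signs, so a root lies in (4, 5); Newton's method refines it to λ ≈ 4.9863. p(62) = -970 and p(63) = 2435 have opposite signs, so a root lies in (62, 63); Newton's method refines it to λ ≈ 62.2919. Check (Vieta): the three roots sum to 71, matching tr M = 71.
So the eigenvalues of A^T A are ≈ 3.7217, 4.9863, 62.2919 (all ≥ 0, as they must be for A^T A). The largest is λ_max ≈ 62.2919, hence ||A||_2 = sqrt(λ_max) ≈ 7.8925.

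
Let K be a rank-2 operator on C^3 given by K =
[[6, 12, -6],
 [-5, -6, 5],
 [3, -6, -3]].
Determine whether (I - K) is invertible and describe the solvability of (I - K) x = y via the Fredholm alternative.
(I - K) is invertible (det(I - K) = 76 ≠ 0), so for every y in C^3 the equation (I - K) x = y has a unique solution.

K has rank 2 and factors as K = U V^T = u1 v1^T + u2 v2^T with u1 = (3, -2, 0), v1 = (3, 2, -3), u2 = (-3, 1, 3), v2 = (1, -2, -1) (multiplying out reproduces the displayed K). The nonzero eigenvalues of U V^T coincide with those of the 2 x 2 matrix G = V^T U = [[v1·u1, v1·u2], [v2·u1, v2·u2]] = [[5, -16], [7, -8]], and by the Sylvester determinant identity det(I_3 - U V^T) = det(I_2 - V^T U) = det([[-4, 16], [-7, 9]]) = (-4)(9) - (16)(-7) = 76. (Direct check: I - K =
[[-5, -12, 6],
 [5, 7, -5],
 [-3, 6, 4]]
has determinant 76.) The finite-dimensional Fredholm alternative says: either (I - K) is invertible, or ker(I - K) ≠ {0} and then range(I - K) = ker((I - K)^*)^⊥, with dim ker(I - K) = dim ker((I - K)^*). Since det(I - K) ≠ 0, 1 is not an eigenvalue of K and ker(I - K) = {0}, so we are in the first case: for every y there is a unique x = (I - K)^(-1) y. (Explicitly, by the Woodbury identity, (I - U V^T)^(-1) = I + U (I_2 - G)^(-1) V^T.)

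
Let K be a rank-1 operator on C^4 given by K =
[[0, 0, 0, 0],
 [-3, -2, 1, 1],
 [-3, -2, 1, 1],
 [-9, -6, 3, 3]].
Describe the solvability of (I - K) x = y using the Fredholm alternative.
(I - K) is invertible (det(I - K) = -1 ≠ 0), so for every y in C^4 the equation (I - K) x = y has a unique solution.

K has rank 1, so it is an outer product K = u v^T: every row of K is a multiple of one row vector. Reading off the entries, u = (0, -1, -1, -3) and v = (3, 2, -1, -1) (row i of K equals u_i·v^T). A rank-one matrix u v^T satisfies K u = u (v·u) and kills the (3)-dimensional subspace v^⊥, so its characteristic polynomial is lambda^3 (lambda - v·u) with v·u = tr K = 2. Hence the eigenvalues of I - K are 1 (multiplicity 3) and 1 - (2) = -1, so det(I - K) = -1. (Direct check: I - K =
[[1, 0, 0, 0],
 [3, 3, -1, -1],
 [3, 2, 0, -1],
 [9, 6, -3, -2]]
has determinant -1.) The finite-dimensional Fredholm alternative says: either (I - K) is invertible, or ker(I - K) ≠ {0} and then range(I - K) = ker((I - K)^*)^⊥, with dim ker(I - K) = dim ker((I - K)^*). Since det(I - K) ≠ 0, 1 is not an eigenvalue of K and ker(I - K) = {0}, so we are in the first case: for every y there is a unique x = (I - K)^(-1) y. Explicitly, by the Sherman–Morrison formula, (I - u v^T)^(-1) = I + u v^T/(1 - v·u), i.e. (I - K)^(-1) = I - K.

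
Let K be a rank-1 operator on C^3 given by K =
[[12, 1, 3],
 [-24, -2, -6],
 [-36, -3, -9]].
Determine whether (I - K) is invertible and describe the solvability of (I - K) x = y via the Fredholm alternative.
(I - K) is singular (det(I - K) = 0, i.e. 1 ∈ sigma(K)). (I - K) x = y is solvable iff y ⊥ ker((I - K)^*) = span{(12, 1, 3)}, i.e. iff 12y_1 + y_2 + 3y_3 = 0. When solvable, the solutions are x = y + c·(1, -2, -3), c arbitrary (ker(I - K) = span{(1, -2, -3)}, dimension 1).

K has rank 1, so it is an outer product K = u v^T: every row of K is a multiple of one row vector. Reading off the entries, u = (1, -2, -3) and v = (12, 1, 3) (row i of K equals u_i·v^T). A rank-one matrix u v^T satisfies K u = u (v·u) and kills the (2)-dimensional subspace v^⊥, so its characteristic polynomial is lambda^2 (lambda - v·u) with v·u = tr K = 1. Hence the eigenvalues of I - K are 1 (multiplicity 2) and 1 - (1) = 0, so det(I - K) = 0. (Direct check: I - K =
[[-11, -1, -3],
 [24, 3, 6],
 [36, 3, 10]]
has determinant 0.) So 1 is an eigenvalue of K and (I - K) is not invertible. The finite-dimensional Fredholm alternative says: either (I - K) is invertible, or ker(I - K) ≠ {0} and then range(I - K) = ker((I - K)^*)^⊥, with dim ker(I - K) = dim ker((I - K)^*). We are in the second case, so we need both kernels. Kernel of I - K: (I - K) u = u - u (v·u) = u - u = 0, so ker(I - K) = span{u} = span{(1, -2, -3)} (it is exactly 1-dimensional because rank(I - K) = 2). Kernel of the adjoint: K is real, so (I - K)^* = I - K^T = I - v u^T, and (I - v u^T) v = v - v (u·v) = 0; hence ker((I - K)^*) = span{v} = span{(12, 1, 3)}. Therefore (I - K) x = y is solvable iff <y, v> = 0, i.e. iff 12y_1 + y_2 + 3y_3 = 0. When this holds, K y = u (v·y) = 0, so (I - K) y = y and x = y is a particular solution; the full solution set is the line x = y + c·u = y + c·(1, -2, -3), c ∈ C.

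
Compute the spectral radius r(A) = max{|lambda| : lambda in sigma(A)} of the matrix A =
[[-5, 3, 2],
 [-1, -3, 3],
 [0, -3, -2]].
r(A) ≈ 4.381

The eigenvalues of A are the roots of its characteristic polynomial. With M = A (coefficients from the trace, the sum of principal 2x2 minors, and det A):
  p(λ) = det(λ I - M) = λ^3 + 10λ^2 + 43λ + 75.
No integer candidate from the rational root theorem (±divisors of 75) is a root, so the roots are irrational. The cubic discriminant is Δ = -4503 < 0, so there is one real root and a complex-conjugate pair. p(-4) = -1 and p(-3) = 9 have opposite signs, so a root lies in (-4, -3); Newton's method refines it to λ ≈ -3.9076. Dividing out (λ - (-3.9076)) leaves approximately λ^2 + 6.0924λ + 19.1933. For λ^2 + 6.0924λ + 19.1933 the discriminant is -39.656. It is negative, so the remaining roots are the complex-conjugate pair λ ≈ -3.0462 ± 3.1487i. Their product equals the constant term, so |λ|^2 ≈ 19.1933 and |λ| ≈ 4.381.
Thus the eigenvalues (to 4 decimals) are -3.9076 (modulus 3.9076); -3.0462 ± 3.1487i (modulus 4.381). The spectral radius is the largest modulus: r(A) ≈ 4.381. (Cross-check: r(A) ≤ ||A||_2 ≈ 6.5995; equality holds whenever A is normal, though it can also hold for some non-normal A.)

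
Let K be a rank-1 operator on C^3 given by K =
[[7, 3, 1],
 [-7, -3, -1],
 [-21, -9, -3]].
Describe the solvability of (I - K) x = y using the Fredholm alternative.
(I - K) is singular (det(I - K) = 0, i.e. 1 ∈ sigma(K)). (I - K) x = y is solvable iff y ⊥ ker((I - K)^*) = span{(7, 3, 1)}, i.e. iff 7y_1 + 3y_2 + y_3 = 0. When solvable, the solutions are x = y + c·(1, -1, -3), c arbitrary (ker(I - K) = span{(1, -1, -3)}, dimension 1).

K has rank 1, so it is an outer product K = u v^T: every row of K is a multiple of one row vector. Reading off the entries, u = (1, -1, -3) and v = (7, 3, 1) (row i of K equals u_i·v^T). A rank-one matrix u v^T satisfies K u = u (v·u) and kills the (2)-dimensional subspace v^⊥, so its characteristic polynomial is lambda^2 (lambda - v·u) with v·u = tr K = 1. Hence the eigenvalues of I - K are 1 (multiplicity 2) and 1 - (1) = 0, so det(I - K) = 0. (Direct check: I - K =
[[-6, -3, -1],
 [7, 4, 1],
 [21, 9, 4]]
has determinant 0.) So 1 is an eigenvalue of K and (I - K) is not invertible. The finite-dimensional Fredholm alternative says: either (I - K) is invertible, or ker(I - K) ≠ {0} and then range(I - K) = ker((I - K)^*)^⊥, with dim ker(I - K) = dim ker((I - K)^*). We are in the second case, so we need both kernels. Kernel of I - K: (I - K) u = u - u (v·u) = u - u = 0, so ker(I - K) = span{u} = span{(1, -1, -3)} (it is exactly 1-dimensional because rank(I - K) = 2). Kernel of the adjoint: K is real, so (I - K)^* = I - K^T = I - v u^T, and (I - v u^T) v = v - v (u·v) = 0; hence ker((I - K)^*) = span{v} = span{(7, 3, 1)}. Therefore (I - K) x = y is solvable iff <y, v> = 0, i.e. iff 7y_1 + 3y_2 + y_3 = 0. When this holds, K y = u (v·y) = 0, so (I - K) y = y and x = y is a particular solution; the full solution set is the line x = y + c·u = y + c·(1, -1, -3), c ∈ C.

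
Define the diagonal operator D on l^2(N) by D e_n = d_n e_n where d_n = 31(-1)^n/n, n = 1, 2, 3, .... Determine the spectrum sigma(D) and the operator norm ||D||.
sigma(D) = {31(-1)^n/n : n ≥ 1} ∪ {0}; ||D|| = 31

A bounded diagonal operator on l^2 with diagonal entries d_n has spectrum equal to the closure of {d_n : n ≥ 1}: every d_n is an eigenvalue (with eigenvector e_n), so {d_n} ⊂ sigma(D); the spectrum is closed, so its closure is too; and for lambda not in the closure, (D - lambda I) has bounded inverse (the diagonal entries 1/(d_n - lambda) are bounded). For our sequence d_n = 31(-1)^n/n, n = 1, 2, 3, ...:
  - {d_n} = {31(-1)^n/n : n ≥ 1}; the only limit point is 0
  - closure = {31(-1)^n/n : n ≥ 1} ∪ {0}
For the norm: a diagonal operator has ||D|| = sup_n |d_n|. Here |d_n| = 31/n is decreasing, so sup_n |d_n| = |d_1| = 31. So ||D|| = 31.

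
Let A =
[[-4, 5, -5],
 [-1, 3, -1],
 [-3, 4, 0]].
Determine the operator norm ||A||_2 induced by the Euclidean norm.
||A||_2 ≈ 9.6549 (= sqrt(largest eigenvalue of A^T A))

||A||_2 = sigma_max(A) = sqrt(lambda_max(A^T A)). Form the symmetric matrix M = A^T A =
[[26, -35, 21],
 [-35, 50, -28],
 [21, -28, 26]].
Its characteristic polynomial (trace, sum of principal 2x2 minors, determinant of M give the coefficients) is
  p(λ) = det(λ I - M) = λ^3 - 102λ^2 + 826λ - 676.
No integer candidate from the rational root theorem (±divisors of 676) is a root, so the roots are irrational. The cubic discriminant is Δ = 2987493152 > 0, so there are three distinct real roots. p(0) = -676 and p(1) = 49 have opposite signs, so a root lies in (0, 1); Newton's method refines it to λ ≈ 0.9226. p(7) = 451 and p(8) = -84 have opposite signs, so a root lies in (7, 8); Newton's method refines it to λ ≈ 7.8607. p(93) = -1699 and p(94) = 6280 have opposite signs, so a root lies in (93, 94); Newton's method refines it to λ ≈ 93.2167. Check (Vieta): the three roots sum to 102, matching tr M = 102.
So the eigenvalues of A^T A are ≈ 0.9226, 7.8607, 93.2167 (all ≥ 0, as they must be for A^T A). The largest is λ_max ≈ 93.2167, hence ||A||_2 = sqrt(λ_max) ≈ 9.6549.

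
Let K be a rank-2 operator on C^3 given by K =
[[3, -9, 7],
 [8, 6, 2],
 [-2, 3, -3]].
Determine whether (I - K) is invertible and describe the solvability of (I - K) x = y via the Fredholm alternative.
(I - K) is invertible (det(I - K) = 66 ≠ 0), so for every y in C^3 the equation (I - K) x = y has a unique solution.

K has rank 2 and factors as K = U V^T = u1 v1^T + u2 v2^T with u1 = (-2, -2, 1), v1 = (-3, 0, -2), u2 = (3, -2, -1), v2 = (-1, -3, 1) (multiplying out reproduces the displayed K). The nonzero eigenvalues of U V^T coincide with those of the 2 x 2 matrix G = V^T U = [[v1·u1, v1·u2], [v2·u1, v2·u2]] = [[4, -7], [9, 2]], and by the Sylvester determinant identity det(I_3 - U V^T) = det(I_2 - V^T U) = det([[-3, 7], [-9, -1]]) = (-3)(-1) - (7)(-9) = 66. (Direct check: I - K =
[[-2, 9, -7],
 [-8, -5, -2],
 [2, -3, 4]]
has determinant 66.) The finite-dimensional Fredholm alternative says: either (I - K) is invertible, or ker(I - K) ≠ {0} and then range(I - K) = ker((I - K)^*)^⊥, with dim ker(I - K) = dim ker((I - K)^*). Since det(I - K) ≠ 0, 1 is not an eigenvalue of K and ker(I - K) = {0}, so we are in the first case: for every y there is a unique x = (I - K)^(-1) y. (Explicitly, by the Woodbury identity, (I - U V^T)^(-1) = I + U (I_2 - G)^(-1) V^T.)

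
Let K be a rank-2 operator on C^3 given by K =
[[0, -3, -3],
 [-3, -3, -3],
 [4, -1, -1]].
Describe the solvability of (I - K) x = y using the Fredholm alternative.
(I - K) is invertible (det(I - K) = 8 ≠ 0), so for every y in C^3 the equation (I - K) x = y has a unique solution.

K has rank 2 and factors as K = U V^T = u1 v1^T + u2 v2^T with u1 = (-3, -3, -1), v1 = (-1, 1, 1), u2 = (1, 2, -1), v2 = (-3, 0, 0) (multiplying out reproduces the displayed K). The nonzero eigenvalues of U V^T coincide with those of the 2 x 2 matrix G = V^T U = [[v1·u1, v1·u2], [v2·u1, v2·u2]] = [[-1, 0], [9, -3]], and by the Sylvester determinant identity det(I_3 - U V^T) = det(I_2 - V^T U) = det([[2, 0], [-9, 4]]) = (2)(4) - (0)(-9) = 8. (Direct check: I - K =
[[1, 3, 3],
 [3, 4, 3],
 [-4, 1, 2]]
has determinant 8.) The finite-dimensional Fredholm alternative says: either (I - K) is invertible, or ker(I - K) ≠ {0} and then range(I - K) = ker((I - K)^*)^⊥, with dim ker(I - K) = dim ker((I - K)^*). Since det(I - K) ≠ 0, 1 is not an eigenvalue of K and ker(I - K) = {0}, so we are in the first case: for every y there is a unique x = (I - K)^(-1) y. (Explicitly, by the Woodbury identity, (I - U V^T)^(-1) = I + U (I_2 - G)^(-1) V^T.)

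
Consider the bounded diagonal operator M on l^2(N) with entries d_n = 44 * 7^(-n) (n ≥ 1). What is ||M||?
||M|| = 44/7 (attained at n = 1)

For M diagonal, ||M|| = sup_n |d_n|. The sequence d_n = 44 * 7^(-n) is positive and strictly decreasing (ratio 7^(-1) < 1), so the supremum is d_1 = 44/7. Hence ||M|| = 44/7.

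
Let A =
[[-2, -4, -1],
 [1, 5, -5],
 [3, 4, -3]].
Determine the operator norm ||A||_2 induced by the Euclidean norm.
||A||_2 ≈ 9.5161 (= sqrt(largest eigenvalue of A^T A))

||A||_2 = sigma_max(A) = sqrt(lambda_max(A^T A)). Form the symmetric matrix M = A^T A =
[[14, 25, -12],
 [25, 57, -33],
 [-12, -33, 35]].
Its characteristic polynomial (trace, sum of principal 2x2 minors, determinant of M give the coefficients) is
  p(λ) = det(λ I - M) = λ^3 - 106λ^2 + 1425λ - 2401.
No integer candidate from the rational root theorem (±divisors of 2401) is a root, so the roots are irrational. The cubic discriminant is Δ = 6175451609 > 0, so there are three distinct real roots. p(1) = -1081 and p(2) = 33 have opposite signs, so a root lies in (1, 2); Newton's method refines it to λ ≈ 1.9675. p(13) = 407 and p(14) = -483 have opposite signs, so a root lies in (13, 14); Newton's method refines it to λ ≈ 13.4757. p(90) = -3751 and p(91) = 3059 have opposite signs, so a root lies in (90, 91); Newton's method refines it to λ ≈ 90.5568. Check (Vieta): the three roots sum to 106, matching tr M = 106.
So the eigenvalues of A^T A are ≈ 1.9675, 13.4757, 90.5568 (all ≥ 0, as they must be for A^T A). The largest is λ_max ≈ 90.5568, hence ||A||_2 = sqrt(λ_max) ≈ 9.5161.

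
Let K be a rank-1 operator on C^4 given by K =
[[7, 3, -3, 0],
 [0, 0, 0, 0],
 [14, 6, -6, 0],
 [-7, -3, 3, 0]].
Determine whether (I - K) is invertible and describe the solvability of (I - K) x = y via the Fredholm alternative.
(I - K) is singular (det(I - K) = 0, i.e. 1 ∈ sigma(K)). (I - K) x = y is solvable iff y ⊥ ker((I - K)^*) = span{(7, 3, -3, 0)}, i.e. iff 7y_1 + 3y_2 - 3y_3 = 0. When solvable, the solutions are x = y + c·(1, 0, 2, -1), c arbitrary (ker(I - K) = span{(1, 0, 2, -1)}, dimension 1).

K has rank 1, so it is an outer product K = u v^T: every row of K is a multiple of one row vector. Reading off the entries, u = (1, 0, 2, -1) and v = (7, 3, -3, 0) (row i of K equals u_i·v^T). A rank-one matrix u v^T satisfies K u = u (v·u) and kills the (3)-dimensional subspace v^⊥, so its characteristic polynomial is lambda^3 (lambda - v·u) with v·u = tr K = 1. Hence the eigenvalues of I - K are 1 (multiplicity 3) and 1 - (1) = 0, so det(I - K) = 0. (Direct check: I - K =
[[-6, -3, 3, 0],
 [0, 1, 0, 0],
 [-14, -6, 7, 0],
 [7, 3, -3, 1]]
has determinant 0.) So 1 is an eigenvalue of K and (I - K) is not invertible. The finite-dimensional Fredholm alternative says: either (I - K) is invertible, or ker(I - K) ≠ {0} and then range(I - K) = ker((I - K)^*)^⊥, with dim ker(I - K) = dim ker((I - K)^*). We are in the second case, so we need both kernels. Kernel of I - K: (I - K) u = u - u (v·u) = u - u = 0, so ker(I - K) = span{u} = span{(1, 0, 2, -1)} (it is exactly 1-dimensional because rank(I - K) = 3). Kernel of the adjoint: K is real, so (I - K)^* = I - K^T = I - v u^T, and (I - v u^T) v = v - v (u·v) = 0; hence ker((I - K)^*) = span{v} = span{(7, 3, -3, 0)}. Therefore (I - K) x = y is solvable iff <y, v> = 0, i.e. iff 7y_1 + 3y_2 - 3y_3 = 0. When this holds, K y = u (v·y) = 0, so (I - K) y = y and x = y is a particular solution; the full solution set is the line x = y + c·u = y + c·(1, 0, 2, -1), c ∈ C.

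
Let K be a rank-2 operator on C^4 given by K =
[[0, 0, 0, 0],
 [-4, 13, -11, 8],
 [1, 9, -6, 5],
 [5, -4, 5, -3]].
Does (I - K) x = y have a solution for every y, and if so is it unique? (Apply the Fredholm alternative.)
(I - K) is invertible (det(I - K) = 4 ≠ 0), so for every y in C^4 the equation (I - K) x = y has a unique solution.

K has rank 2 and factors as K = U V^T = u1 v1^T + u2 v2^T with u1 = (0, -2, -3, -1), v1 = (-1, -2, 1, -1), u2 = (0, -3, -1, 2), v2 = (2, -3, 3, -2) (multiplying out reproduces the displayed K). The nonzero eigenvalues of U V^T coincide with those of the 2 x 2 matrix G = V^T U = [[v1·u1, v1·u2], [v2·u1, v2·u2]] = [[2, 3], [-1, 2]], and by the Sylvester determinant identity det(I_4 - U V^T) = det(I_2 - V^T U) = det([[-1, -3], [1, -1]]) = (-1)(-1) - (-3)(1) = 4. (Direct check: I - K =
[[1, 0, 0, 0],
 [4, -12, 11, -8],
 [-1, -9, 7, -5],
 [-5, 4, -5, 4]]
has determinant 4.) The finite-dimensional Fredholm alternative says: either (I - K) is invertible, or ker(I - K) ≠ {0} and then range(I - K) = ker((I - K)^*)^⊥, with dim ker(I - K) = dim ker((I - K)^*). Since det(I - K) ≠ 0, 1 is not an eigenvalue of K and ker(I - K) = {0}, so we are in the first case: for every y there is a unique x = (I - K)^(-1) y. (Explicitly, by the Woodbury identity, (I - U V^T)^(-1) = I + U (I_2 - G)^(-1) V^T.)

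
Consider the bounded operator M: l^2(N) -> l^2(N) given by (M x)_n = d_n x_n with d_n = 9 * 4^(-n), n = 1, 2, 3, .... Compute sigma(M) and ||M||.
sigma(M) = {9 * 4^(-n) : n ≥ 1} ∪ {0}; ||M|| = 9/4

A bounded diagonal operator on l^2 with diagonal entries d_n has spectrum equal to the closure of {d_n : n ≥ 1}: every d_n is an eigenvalue (with eigenvector e_n), so {d_n} ⊂ sigma(M); the spectrum is closed, so its closure is too; and for lambda not in the closure, (M - lambda I) has bounded inverse (the diagonal entries 1/(d_n - lambda) are bounded). For our sequence d_n = 9 * 4^(-n), n = 1, 2, 3, ...:
  - {d_n} = {9 * 4^(-n) : n ≥ 1}; the only limit point is 0
  - closure = {9 * 4^(-n) : n ≥ 1} ∪ {0}
For the norm: a diagonal operator has ||M|| = sup_n |d_n|. Here d_n = 9 * 4^(-n) is positive and decreasing, so sup_n |d_n| = d_1 = 9/4. So ||M|| = 9/4.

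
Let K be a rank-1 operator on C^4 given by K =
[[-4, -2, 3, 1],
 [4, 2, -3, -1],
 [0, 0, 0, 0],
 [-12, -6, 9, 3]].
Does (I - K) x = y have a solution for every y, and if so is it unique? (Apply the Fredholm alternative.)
(I - K) is singular (det(I - K) = 0, i.e. 1 ∈ sigma(K)). (I - K) x = y is solvable iff y ⊥ ker((I - K)^*) = span{(-4, -2, 3, 1)}, i.e. iff -4y_1 - 2y_2 + 3y_3 + y_4 = 0. When solvable, the solutions are x = y + c·(1, -1, 0, 3), c arbitrary (ker(I - K) = span{(1, -1, 0, 3)}, dimension 1).

K has rank 1, so it is an outer product K = u v^T: every row of K is a multiple of one row vector. Reading off the entries, u = (1, -1, 0, 3) and v = (-4, -2, 3, 1) (row i of K equals u_i·v^T). A rank-one matrix u v^T satisfies K u = u (v·u) and kills the (3)-dimensional subspace v^⊥, so its characteristic polynomial is lambda^3 (lambda - v·u) with v·u = tr K = 1. Hence the eigenvalues of I - K are 1 (multiplicity 3) and 1 - (1) = 0, so det(I - K) = 0. (Direct check: I - K =
[[5, 2, -3, -1],
 [-4, -1, 3, 1],
 [0, 0, 1, 0],
 [12, 6, -9, -2]]
has determinant 0.) So 1 is an eigenvalue of K and (I - K) is not invertible. The finite-dimensional Fredholm alternative says: either (I - K) is invertible, or ker(I - K) ≠ {0} and then range(I - K) = ker((I - K)^*)^⊥, with dim ker(I - K) = dim ker((I - K)^*). We are in the second case, so we need both kernels. Kernel of I - K: (I - K) u = u - u (v·u) = u - u = 0, so ker(I - K) = span{u} = span{(1, -1, 0, 3)} (it is exactly 1-dimensional because rank(I - K) = 3). Kernel of the adjoint: K is real, so (I - K)^* = I - K^T = I - v u^T, and (I - v u^T) v = v - v (u·v) = 0; hence ker((I - K)^*) = span{v} = span{(-4, -2, 3, 1)}. Therefore (I - K) x = y is solvable iff <y, v> = 0, i.e. iff -4y_1 - 2y_2 + 3y_3 + y_4 = 0. When this holds, K y = u (v·y) = 0, so (I - K) y = y and x = y is a particular solution; the full solution set is the line x = y + c·u = y + c·(1, -1, 0, 3), c ∈ C.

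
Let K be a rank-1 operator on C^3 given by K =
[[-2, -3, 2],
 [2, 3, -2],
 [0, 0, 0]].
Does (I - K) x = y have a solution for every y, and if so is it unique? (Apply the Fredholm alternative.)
(I - K) is singular (det(I - K) = 0, i.e. 1 ∈ sigma(K)). (I - K) x = y is solvable iff y ⊥ ker((I - K)^*) = span{(-2, -3, 2)}, i.e. iff -2y_1 - 3y_2 + 2y_3 = 0. When solvable, the solutions are x = y + c·(1, -1, 0), c arbitrary (ker(I - K) = span{(1, -1, 0)}, dimension 1).

K has rank 1, so it is an outer product K = u v^T: every row of K is a multiple of one row vector. Reading off the entries, u = (1, -1, 0) and v = (-2, -3, 2) (row i of K equals u_i·v^T). A rank-one matrix u v^T satisfies K u = u (v·u) and kills the (2)-dimensional subspace v^⊥, so its characteristic polynomial is lambda^2 (lambda - v·u) with v·u = tr K = 1. Hence the eigenvalues of I - K are 1 (multiplicity 2) and 1 - (1) = 0, so det(I - K) = 0. (Direct check: I - K =
[[3, 3, -2],
 [-2, -2, 2],
 [0, 0, 1]]
has determinant 0.) So 1 is an eigenvalue of K and (I - K) is not invertible. The finite-dimensional Fredholm alternative says: either (I - K) is invertible, or ker(I - K) ≠ {0} and then range(I - K) = ker((I - K)^*)^⊥, with dim ker(I - K) = dim ker((I - K)^*). We are in the second case, so we need both kernels. Kernel of I - K: (I - K) u = u - u (v·u) = u - u = 0, so ker(I - K) = span{u} = span{(1, -1, 0)} (it is exactly 1-dimensional because rank(I - K) = 2). Kernel of the adjoint: K is real, so (I - K)^* = I - K^T = I - v u^T, and (I - v u^T) v = v - v (u·v) = 0; hence ker((I - K)^*) = span{v} = span{(-2, -3, 2)}. Therefore (I - K) x = y is solvable iff <y, v> = 0, i.e. iff -2y_1 - 3y_2 + 2y_3 = 0. When this holds, K y = u (v·y) = 0, so (I - K) y = y and x = y is a particular solution; the full solution set is the line x = y + c·u = y + c·(1, -1, 0), c ∈ C.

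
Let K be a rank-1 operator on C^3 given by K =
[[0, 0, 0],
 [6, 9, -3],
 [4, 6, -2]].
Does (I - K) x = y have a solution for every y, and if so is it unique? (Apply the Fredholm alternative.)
(I - K) is invertible (det(I - K) = -6 ≠ 0), so for every y in C^3 the equation (I - K) x = y has a unique solution.

K has rank 1, so it is an outer product K = u v^T: every row of K is a multiple of one row vector. Reading off the entries, u = (0, 3, 2) and v = (2, 3, -1) (row i of K equals u_i·v^T). A rank-one matrix u v^T satisfies K u = u (v·u) and kills the (2)-dimensional subspace v^⊥, so its characteristic polynomial is lambda^2 (lambda - v·u) with v·u = tr K = 7. Hence the eigenvalues of I - K are 1 (multiplicity 2) and 1 - (7) = -6, so det(I - K) = -6. (Direct check: I - K =
[[1, 0, 0],
 [-6, -8, 3],
 [-4, -6, 3]]
has determinant -6.) The finite-dimensional Fredholm alternative says: either (I - K) is invertible, or ker(I - K) ≠ {0} and then range(I - K) = ker((I - K)^*)^⊥, with dim ker(I - K) = dim ker((I - K)^*). Since det(I - K) ≠ 0, 1 is not an eigenvalue of K and ker(I - K) = {0}, so we are in the first case: for every y there is a unique x = (I - K)^(-1) y. Explicitly, by the Sherman–Morrison formula, (I - u v^T)^(-1) = I + u v^T/(1 - v·u), i.e. (I - K)^(-1) = I + K/(-6).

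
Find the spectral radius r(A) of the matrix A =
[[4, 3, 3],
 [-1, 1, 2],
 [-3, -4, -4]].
r(A) ≈ 2.172

The eigenvalues of A are the roots of its characteristic polynomial. With M = A (coefficients from the trace, the sum of principal 2x2 minors, and det A):
  p(λ) = det(λ I - M) = λ^3 - λ^2 + 4λ - 7.
No integer candidate from the rational root theorem (±divisors of 7) is a root, so the roots are irrational. The cubic discriminant is Δ = -1087 < 0, so there is one real root and a complex-conjugate pair. p(1) = -3 and p(2) = 5 have opposite signs, so a root lies in (1, 2); Newton's method refines it to λ ≈ 1.4838. Dividing out (λ - (1.4838)) leaves approximately λ^2 + 0.4838λ + 4.7178. For λ^2 + 0.4838λ + 4.7178 the discriminant is -18.6371. It is negative, so the remaining roots are the complex-conjugate pair λ ≈ -0.2419 ± 2.1585i. Their product equals the constant term, so |λ|^2 ≈ 4.7178 and |λ| ≈ 2.172.
Thus the eigenvalues (to 4 decimals) are 1.4838 (modulus 1.4838); -0.2419 ± 2.1585i (modulus 2.172). The spectral radius is the largest modulus: r(A) ≈ 2.172. (Cross-check: r(A) ≤ ||A||_2 ≈ 8.6675; equality holds whenever A is normal, though it can also hold for some non-normal A.)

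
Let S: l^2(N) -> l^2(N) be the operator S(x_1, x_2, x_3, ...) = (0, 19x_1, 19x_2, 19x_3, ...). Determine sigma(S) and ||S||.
sigma(S) = closed disk {z in C : |z| ≤ 19}; ||S|| = 19

Note S = 19·U where U is the unit right shift (U x)_k = x_{k-1} (with x_0 := 0); so ||S|| = 19||U|| and sigma(S) = 19·sigma(U). ||S x||^2 = sum_{k≥1} |19x_k|^2 = 361||x||^2, so ||S|| = 19 and sigma(S) ⊂ {|z| ≤ 19}. For any |lambda| < 19, the equation (S - lambda I) x = 0 forces x_1 = 0, then 19x_k = lambda x_{k+1} ⇒ x = 0, so S has no eigenvalues. But (S - lambda I) is not surjective for |lambda| < 19: solving (S - lambda I) x = e_1 would require x_n proportional to (lambda/19)^(-n), which is not in l^2. So every |lambda| < 19 lies in the residual spectrum. The boundary |lambda| = 19 is in the approximate point spectrum (the spectrum is closed). Hence sigma(S) is the closed disk of radius 19.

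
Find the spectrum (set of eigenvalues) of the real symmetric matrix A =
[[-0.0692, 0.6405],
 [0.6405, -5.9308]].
sigma(A) ≈ {-6, 0}

A is real symmetric, so its spectrum consists of real eigenvalues. Expanding the characteristic polynomial of the displayed matrix gives
  det(λ I - A) = p(λ) = λ^2 + (6)λ + (0).
Solving p(λ) = 0 yields eigenvalues ≈ -6, 0. (A is shown rounded to 4 decimals, so these recover the underlying integer eigenvalues to within that precision.)
Verification: the trace of A = -6 equals the sum of eigenvalues -6, and det(A) ≈ 0.0002 matches the eigenvalue product 0.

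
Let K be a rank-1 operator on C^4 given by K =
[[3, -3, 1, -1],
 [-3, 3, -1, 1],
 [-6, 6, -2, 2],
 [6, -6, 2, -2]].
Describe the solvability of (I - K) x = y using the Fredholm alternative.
(I - K) is invertible (det(I - K) = -1 ≠ 0), so for every y in C^4 the equation (I - K) x = y has a unique solution.

K has rank 1, so it is an outer product K = u v^T: every row of K is a multiple of one row vector. Reading off the entries, u = (-1, 1, 2, -2) and v = (-3, 3, -1, 1) (row i of K equals u_i·v^T). A rank-one matrix u v^T satisfies K u = u (v·u) and kills the (3)-dimensional subspace v^⊥, so its characteristic polynomial is lambda^3 (lambda - v·u) with v·u = tr K = 2. Hence the eigenvalues of I - K are 1 (multiplicity 3) and 1 - (2) = -1, so det(I - K) = -1. (Direct check: I - K =
[[-2, 3, -1, 1],
 [3, -2, 1, -1],
 [6, -6, 3, -2],
 [-6, 6, -2, 3]]
has determinant -1.) The finite-dimensional Fredholm alternative says: either (I - K) is invertible, or ker(I - K) ≠ {0} and then range(I - K) = ker((I - K)^*)^⊥, with dim ker(I - K) = dim ker((I - K)^*). Since det(I - K) ≠ 0, 1 is not an eigenvalue of K and ker(I - K) = {0}, so we are in the first case: for every y there is a unique x = (I - K)^(-1) y. Explicitly, by the Sherman–Morrison formula, (I - u v^T)^(-1) = I + u v^T/(1 - v·u), i.e. (I - K)^(-1) = I - K.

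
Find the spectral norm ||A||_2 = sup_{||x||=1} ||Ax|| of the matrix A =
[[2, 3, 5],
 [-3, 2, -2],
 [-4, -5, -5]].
||A||_2 ≈ 10.2359 (= sqrt(largest eigenvalue of A^T A))

||A||_2 = sigma_max(A) = sqrt(lambda_max(A^T A)). Form the symmetric matrix M = A^T A =
[[29, 20, 36],
 [20, 38, 36],
 [36, 36, 54]].
Its characteristic polynomial (trace, sum of principal 2x2 minors, determinant of M give the coefficients) is
  p(λ) = det(λ I - M) = λ^3 - 121λ^2 + 1728λ - 2916.
No integer candidate from the rational root theorem (±divisors of 2916) is a root, so the roots are irrational. The cubic discriminant is Δ = 13160211264 > 0, so there are three distinct real roots. p(1) = -1308 and p(2) = 64 have opposite signs, so a root lies in (1, 2); Newton's method refines it to λ ≈ 1.9493. p(14) = 304 and p(15) = -846 have opposite signs, so a root lies in (14, 15); Newton's method refines it to λ ≈ 14.2779. p(104) = -7076 and p(105) = 2124 have opposite signs, so a root lies in (104, 105); Newton's method refines it to λ ≈ 104.7728. Check (Vieta): the three roots sum to 121, matching tr M = 121.
So the eigenvalues of A^T A are ≈ 1.9493, 14.2779, 104.7728 (all ≥ 0, as they must be for A^T A). The largest is λ_max ≈ 104.7728, hence ||A||_2 = sqrt(λ_max) ≈ 10.2359.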